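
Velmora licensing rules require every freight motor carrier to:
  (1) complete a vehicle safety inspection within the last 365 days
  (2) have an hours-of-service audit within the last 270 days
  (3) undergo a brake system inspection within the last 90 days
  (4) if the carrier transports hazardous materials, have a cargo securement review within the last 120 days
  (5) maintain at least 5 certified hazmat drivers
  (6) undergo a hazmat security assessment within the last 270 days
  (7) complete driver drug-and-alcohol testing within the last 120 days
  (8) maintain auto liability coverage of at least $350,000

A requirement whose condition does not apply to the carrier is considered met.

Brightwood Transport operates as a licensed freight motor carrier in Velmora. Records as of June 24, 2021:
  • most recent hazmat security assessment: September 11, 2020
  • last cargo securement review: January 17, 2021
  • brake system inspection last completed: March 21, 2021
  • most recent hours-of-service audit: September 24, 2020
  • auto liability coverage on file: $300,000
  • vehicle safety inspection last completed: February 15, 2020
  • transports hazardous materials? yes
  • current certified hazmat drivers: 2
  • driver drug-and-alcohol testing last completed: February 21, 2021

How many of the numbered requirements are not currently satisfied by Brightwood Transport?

1. vehicle safety inspection 495 days ago vs limit 365 → not met
2. hours-of-service audit 273 days ago vs limit 270 → not met
3. brake system inspection 95 days ago vs limit 90 → not met
4. condition 'transports hazardous materials' holds; cargo securement review 158 days ago vs limit 120 → not met
5. certified hazmat drivers 2 < 5 → not met
6. hazmat security assessment 286 days ago vs limit 270 → not met
7. driver drug-and-alcohol testing 123 days ago vs limit 120 → not met
8. auto liability coverage $300,000 < $350,000 → not met
Not met: 8 of 8

8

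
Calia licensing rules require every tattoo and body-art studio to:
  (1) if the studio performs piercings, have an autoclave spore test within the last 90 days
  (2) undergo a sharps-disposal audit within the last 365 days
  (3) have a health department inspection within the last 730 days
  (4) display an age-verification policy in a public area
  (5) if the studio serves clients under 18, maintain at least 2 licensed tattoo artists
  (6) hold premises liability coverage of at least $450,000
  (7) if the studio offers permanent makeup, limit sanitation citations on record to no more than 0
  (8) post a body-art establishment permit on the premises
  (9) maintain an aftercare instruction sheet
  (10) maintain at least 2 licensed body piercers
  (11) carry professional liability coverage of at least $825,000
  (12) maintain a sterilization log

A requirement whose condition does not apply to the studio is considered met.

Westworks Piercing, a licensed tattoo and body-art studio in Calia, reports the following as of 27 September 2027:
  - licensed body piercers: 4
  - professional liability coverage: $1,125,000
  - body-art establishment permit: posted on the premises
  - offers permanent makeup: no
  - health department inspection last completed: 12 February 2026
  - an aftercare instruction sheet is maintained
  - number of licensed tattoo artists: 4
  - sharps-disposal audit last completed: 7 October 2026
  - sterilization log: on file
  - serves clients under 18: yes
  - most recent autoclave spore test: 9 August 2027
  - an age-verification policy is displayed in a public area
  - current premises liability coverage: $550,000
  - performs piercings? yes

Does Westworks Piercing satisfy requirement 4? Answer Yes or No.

Yes

4. age-verification policy present → met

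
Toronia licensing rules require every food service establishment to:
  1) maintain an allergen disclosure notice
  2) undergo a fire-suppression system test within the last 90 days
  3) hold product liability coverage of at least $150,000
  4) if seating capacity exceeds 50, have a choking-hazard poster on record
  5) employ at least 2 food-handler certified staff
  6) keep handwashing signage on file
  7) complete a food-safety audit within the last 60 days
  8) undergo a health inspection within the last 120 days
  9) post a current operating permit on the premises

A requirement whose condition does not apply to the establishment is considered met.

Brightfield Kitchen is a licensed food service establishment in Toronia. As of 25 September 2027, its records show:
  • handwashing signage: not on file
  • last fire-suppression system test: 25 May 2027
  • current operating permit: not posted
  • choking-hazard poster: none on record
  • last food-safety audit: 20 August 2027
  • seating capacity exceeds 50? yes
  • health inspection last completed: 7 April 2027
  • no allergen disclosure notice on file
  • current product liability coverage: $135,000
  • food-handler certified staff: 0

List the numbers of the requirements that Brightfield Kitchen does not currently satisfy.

1, 2, 3, 4, 5, 6, 8, 9

1. allergen disclosure notice absent → not met
2. fire-suppression system test 123 days ago vs limit 90 → not met
3. product liability coverage $135,000 < $150,000 → not met
4. condition 'seating capacity exceeds 50' holds; choking-hazard poster absent → not met
5. food-handler certified staff 0 < 2 → not met
6. handwashing signage absent → not met
7. food-safety audit 36 days ago vs limit 60 → met
8. health inspection 171 days ago vs limit 120 → not met
9. current operating permit absent → not met
Not met: 1, 2, 3, 4, 5, 6, 8, 9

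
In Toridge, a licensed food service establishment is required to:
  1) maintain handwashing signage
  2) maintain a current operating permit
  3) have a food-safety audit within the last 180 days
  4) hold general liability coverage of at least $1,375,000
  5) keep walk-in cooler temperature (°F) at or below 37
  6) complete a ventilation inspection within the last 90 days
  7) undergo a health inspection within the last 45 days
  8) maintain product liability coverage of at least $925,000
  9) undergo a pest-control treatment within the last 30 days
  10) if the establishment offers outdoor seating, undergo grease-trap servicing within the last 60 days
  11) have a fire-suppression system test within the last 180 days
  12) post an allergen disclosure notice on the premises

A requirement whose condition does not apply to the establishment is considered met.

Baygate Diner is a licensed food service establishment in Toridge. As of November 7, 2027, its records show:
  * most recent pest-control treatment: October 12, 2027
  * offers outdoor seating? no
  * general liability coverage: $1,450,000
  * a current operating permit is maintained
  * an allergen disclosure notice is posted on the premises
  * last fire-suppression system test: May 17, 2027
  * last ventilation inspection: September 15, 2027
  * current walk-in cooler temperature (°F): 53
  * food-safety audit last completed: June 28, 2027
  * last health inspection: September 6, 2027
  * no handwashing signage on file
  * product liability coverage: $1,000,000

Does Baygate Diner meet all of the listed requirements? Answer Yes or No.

No

1. handwashing signage absent → not met
2. current operating permit present → met
3. food-safety audit 132 days ago vs limit 180 → met
4. general liability coverage $1,450,000 ≥ $1,375,000 → met
5. walk-in cooler temperature (°F) 53 > 37 → not met
6. ventilation inspection 53 days ago vs limit 90 → met
7. health inspection 62 days ago vs limit 45 → not met
8. product liability coverage $1,000,000 ≥ $925,000 → met
9. pest-control treatment 26 days ago vs limit 30 → met
10. condition 'offers outdoor seating' does not hold → requirement n/a → met
11. fire-suppression system test 174 days ago vs limit 180 → met
12. allergen disclosure notice present → met
Not met: 1, 5, 7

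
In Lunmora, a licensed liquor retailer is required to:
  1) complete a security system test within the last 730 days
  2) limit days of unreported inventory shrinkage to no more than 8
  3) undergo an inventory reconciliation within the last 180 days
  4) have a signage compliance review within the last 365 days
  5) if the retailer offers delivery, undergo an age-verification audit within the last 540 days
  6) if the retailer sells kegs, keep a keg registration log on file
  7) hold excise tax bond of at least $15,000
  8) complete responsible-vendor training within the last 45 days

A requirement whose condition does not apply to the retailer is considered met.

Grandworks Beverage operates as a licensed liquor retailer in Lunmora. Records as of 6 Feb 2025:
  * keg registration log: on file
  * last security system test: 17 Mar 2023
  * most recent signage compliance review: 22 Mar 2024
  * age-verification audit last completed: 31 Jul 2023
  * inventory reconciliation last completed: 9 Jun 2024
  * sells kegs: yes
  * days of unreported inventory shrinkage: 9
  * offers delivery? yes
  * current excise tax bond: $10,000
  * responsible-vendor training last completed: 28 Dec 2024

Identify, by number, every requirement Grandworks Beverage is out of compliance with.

2, 3, 5, 7

1. security system test 692 days ago vs limit 730 → met
2. days of unreported inventory shrinkage 9 > 8 → not met
3. inventory reconciliation 242 days ago vs limit 180 → not met
4. signage compliance review 321 days ago vs limit 365 → met
5. condition 'offers delivery' holds; age-verification audit 556 days ago vs limit 540 → not met
6. condition 'sells kegs' holds; keg registration log present → met
7. excise tax bond $10,000 < $15,000 → not met
8. responsible-vendor training 40 days ago vs limit 45 → met
Not met: 2, 3, 5, 7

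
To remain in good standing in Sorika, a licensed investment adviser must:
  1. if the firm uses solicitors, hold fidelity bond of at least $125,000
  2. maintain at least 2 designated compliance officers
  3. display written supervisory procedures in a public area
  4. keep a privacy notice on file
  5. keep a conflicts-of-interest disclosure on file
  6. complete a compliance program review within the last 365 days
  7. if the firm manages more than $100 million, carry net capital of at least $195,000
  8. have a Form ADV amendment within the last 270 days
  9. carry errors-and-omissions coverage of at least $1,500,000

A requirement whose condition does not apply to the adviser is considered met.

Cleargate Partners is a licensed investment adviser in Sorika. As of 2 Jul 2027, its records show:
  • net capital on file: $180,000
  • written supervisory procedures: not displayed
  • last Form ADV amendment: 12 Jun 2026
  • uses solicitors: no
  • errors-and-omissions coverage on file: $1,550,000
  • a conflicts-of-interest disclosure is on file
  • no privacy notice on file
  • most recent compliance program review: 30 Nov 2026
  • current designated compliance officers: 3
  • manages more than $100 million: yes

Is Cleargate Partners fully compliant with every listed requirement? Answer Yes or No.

No

1. condition 'uses solicitors' does not hold → requirement n/a → met
2. designated compliance officers 3 ≥ 2 → met
3. written supervisory procedures absent → not met
4. privacy notice absent → not met
5. conflicts-of-interest disclosure present → met
6. compliance program review 214 days ago vs limit 365 → met
7. condition 'manages more than $100 million' holds; net capital $180,000 < $195,000 → not met
8. Form ADV amendment 385 days ago vs limit 270 → not met
9. errors-and-omissions coverage $1,550,000 ≥ $1,500,000 → met
Not met: 3, 4, 7, 8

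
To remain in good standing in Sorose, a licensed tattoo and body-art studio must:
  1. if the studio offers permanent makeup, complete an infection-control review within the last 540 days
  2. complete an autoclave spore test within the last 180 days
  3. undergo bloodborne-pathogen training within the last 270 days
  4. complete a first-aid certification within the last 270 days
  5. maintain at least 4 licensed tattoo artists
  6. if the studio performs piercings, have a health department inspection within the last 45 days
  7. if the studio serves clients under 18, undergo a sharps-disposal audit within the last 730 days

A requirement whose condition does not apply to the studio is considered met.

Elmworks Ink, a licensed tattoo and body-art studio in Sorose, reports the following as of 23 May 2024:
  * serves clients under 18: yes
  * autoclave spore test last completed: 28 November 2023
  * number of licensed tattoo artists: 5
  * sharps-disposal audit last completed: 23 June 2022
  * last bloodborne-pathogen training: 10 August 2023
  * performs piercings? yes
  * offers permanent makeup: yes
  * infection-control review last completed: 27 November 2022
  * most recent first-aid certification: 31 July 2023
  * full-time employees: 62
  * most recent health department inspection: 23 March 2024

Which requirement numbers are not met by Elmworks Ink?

1, 3, 4, 6

1. condition 'offers permanent makeup' holds; infection-control review 543 days ago vs limit 540 → not met
2. autoclave spore test 177 days ago vs limit 180 → met
3. bloodborne-pathogen training 287 days ago vs limit 270 → not met
4. first-aid certification 297 days ago vs limit 270 → not met
5. licensed tattoo artists 5 ≥ 4 → met
6. condition 'performs piercings' holds; health department inspection 61 days ago vs limit 45 → not met
7. condition 'serves clients under 18' holds; sharps-disposal audit 700 days ago vs limit 730 → met
Not met: 1, 3, 4, 6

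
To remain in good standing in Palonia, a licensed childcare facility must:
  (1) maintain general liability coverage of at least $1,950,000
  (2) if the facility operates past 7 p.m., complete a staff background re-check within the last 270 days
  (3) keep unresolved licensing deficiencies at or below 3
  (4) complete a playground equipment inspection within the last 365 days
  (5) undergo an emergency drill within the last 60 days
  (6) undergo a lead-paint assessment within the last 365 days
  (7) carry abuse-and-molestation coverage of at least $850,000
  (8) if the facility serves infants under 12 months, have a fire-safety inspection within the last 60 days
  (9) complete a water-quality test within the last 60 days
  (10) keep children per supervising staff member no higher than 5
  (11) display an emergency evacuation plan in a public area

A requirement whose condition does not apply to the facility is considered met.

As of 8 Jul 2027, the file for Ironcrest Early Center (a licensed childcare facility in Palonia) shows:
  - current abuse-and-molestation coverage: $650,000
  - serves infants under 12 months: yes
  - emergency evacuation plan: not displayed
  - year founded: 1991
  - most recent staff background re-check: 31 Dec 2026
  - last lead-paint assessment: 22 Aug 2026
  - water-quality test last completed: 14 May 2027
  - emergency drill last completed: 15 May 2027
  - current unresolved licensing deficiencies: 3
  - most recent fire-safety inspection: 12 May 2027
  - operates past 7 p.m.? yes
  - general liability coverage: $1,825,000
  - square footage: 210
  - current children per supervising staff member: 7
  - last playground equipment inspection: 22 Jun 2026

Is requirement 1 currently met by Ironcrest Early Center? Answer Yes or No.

1. general liability coverage $1,825,000 < $1,950,000 → not met

No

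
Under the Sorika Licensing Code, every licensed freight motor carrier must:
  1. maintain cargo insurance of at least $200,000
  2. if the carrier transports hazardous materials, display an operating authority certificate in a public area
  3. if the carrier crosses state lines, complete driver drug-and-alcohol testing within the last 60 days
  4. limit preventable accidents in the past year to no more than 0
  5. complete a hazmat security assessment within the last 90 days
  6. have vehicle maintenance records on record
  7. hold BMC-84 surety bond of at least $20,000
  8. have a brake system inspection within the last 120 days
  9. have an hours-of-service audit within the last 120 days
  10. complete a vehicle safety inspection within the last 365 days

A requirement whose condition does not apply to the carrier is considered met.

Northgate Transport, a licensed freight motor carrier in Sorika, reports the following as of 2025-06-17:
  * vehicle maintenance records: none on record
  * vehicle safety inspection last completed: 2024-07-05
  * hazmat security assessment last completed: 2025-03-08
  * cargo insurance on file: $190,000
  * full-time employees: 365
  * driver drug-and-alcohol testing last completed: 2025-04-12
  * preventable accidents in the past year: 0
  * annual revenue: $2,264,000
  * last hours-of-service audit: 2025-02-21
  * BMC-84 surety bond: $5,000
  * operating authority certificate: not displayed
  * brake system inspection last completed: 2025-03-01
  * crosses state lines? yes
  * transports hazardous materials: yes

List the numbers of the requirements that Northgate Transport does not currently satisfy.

1, 2, 3, 5, 6, 7

1. cargo insurance $190,000 < $200,000 → not met
2. condition 'transports hazardous materials' holds; operating authority certificate absent → not met
3. condition 'crosses state lines' holds; driver drug-and-alcohol testing 66 days ago vs limit 60 → not met
4. preventable accidents in the past year 0 ≤ 0 → met
5. hazmat security assessment 101 days ago vs limit 90 → not met
6. vehicle maintenance records absent → not met
7. BMC-84 surety bond $5,000 < $20,000 → not met
8. brake system inspection 108 days ago vs limit 120 → met
9. hours-of-service audit 116 days ago vs limit 120 → met
10. vehicle safety inspection 347 days ago vs limit 365 → met
Not met: 1, 2, 3, 5, 6, 7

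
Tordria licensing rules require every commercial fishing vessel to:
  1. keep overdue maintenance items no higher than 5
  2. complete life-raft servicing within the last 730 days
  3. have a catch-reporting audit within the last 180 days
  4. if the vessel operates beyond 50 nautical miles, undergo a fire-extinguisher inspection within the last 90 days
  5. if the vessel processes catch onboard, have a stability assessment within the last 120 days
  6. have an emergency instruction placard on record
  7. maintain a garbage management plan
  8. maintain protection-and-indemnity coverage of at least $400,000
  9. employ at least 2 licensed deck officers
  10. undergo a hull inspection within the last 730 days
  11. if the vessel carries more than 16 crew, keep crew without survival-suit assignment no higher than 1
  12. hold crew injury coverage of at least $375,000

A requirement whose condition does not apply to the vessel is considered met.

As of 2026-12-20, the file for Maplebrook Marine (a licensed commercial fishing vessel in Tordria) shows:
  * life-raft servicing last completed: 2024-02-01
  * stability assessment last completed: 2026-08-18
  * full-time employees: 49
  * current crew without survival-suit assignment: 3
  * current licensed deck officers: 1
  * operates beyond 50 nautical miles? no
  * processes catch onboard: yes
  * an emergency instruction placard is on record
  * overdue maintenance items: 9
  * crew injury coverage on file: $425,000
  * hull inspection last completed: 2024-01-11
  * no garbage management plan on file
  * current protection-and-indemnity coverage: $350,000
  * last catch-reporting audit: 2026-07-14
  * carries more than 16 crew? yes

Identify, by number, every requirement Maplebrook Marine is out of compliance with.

1. overdue maintenance items 9 > 5 → not met
2. life-raft servicing 1053 days ago vs limit 730 → not met
3. catch-reporting audit 159 days ago vs limit 180 → met
4. condition 'operates beyond 50 nautical miles' does not hold → requirement n/a → met
5. condition 'processes catch onboard' holds; stability assessment 124 days ago vs limit 120 → not met
6. emergency instruction placard present → met
7. garbage management plan absent → not met
8. protection-and-indemnity coverage $350,000 < $400,000 → not met
9. licensed deck officers 1 < 2 → not met
10. hull inspection 1074 days ago vs limit 730 → not met
11. condition 'carries more than 16 crew' holds; crew without survival-suit assignment 3 > 1 → not met
12. crew injury coverage $425,000 ≥ $375,000 → met
Not met: 1, 2, 5, 7, 8, 9, 10, 11

1, 2, 5, 7, 8, 9, 10, 11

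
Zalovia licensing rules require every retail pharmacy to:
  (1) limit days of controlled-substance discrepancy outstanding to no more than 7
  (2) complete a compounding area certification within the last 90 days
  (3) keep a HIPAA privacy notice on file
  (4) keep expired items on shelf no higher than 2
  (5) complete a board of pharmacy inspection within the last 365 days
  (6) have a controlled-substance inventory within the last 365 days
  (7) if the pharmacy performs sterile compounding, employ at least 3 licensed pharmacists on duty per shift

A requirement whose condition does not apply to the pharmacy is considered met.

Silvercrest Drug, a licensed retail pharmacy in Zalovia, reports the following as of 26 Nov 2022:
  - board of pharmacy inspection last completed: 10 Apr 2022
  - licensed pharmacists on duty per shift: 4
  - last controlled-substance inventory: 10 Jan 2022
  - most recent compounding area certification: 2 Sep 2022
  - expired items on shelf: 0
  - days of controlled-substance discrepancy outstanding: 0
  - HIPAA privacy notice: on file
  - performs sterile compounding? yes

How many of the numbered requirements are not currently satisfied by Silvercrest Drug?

1. days of controlled-substance discrepancy outstanding 0 ≤ 7 → met
2. compounding area certification 85 days ago vs limit 90 → met
3. HIPAA privacy notice present → met
4. expired items on shelf 0 ≤ 2 → met
5. board of pharmacy inspection 230 days ago vs limit 365 → met
6. controlled-substance inventory 320 days ago vs limit 365 → met
7. condition 'performs sterile compounding' holds; licensed pharmacists on duty per shift 4 ≥ 3 → met
Not met: 0 of 7

0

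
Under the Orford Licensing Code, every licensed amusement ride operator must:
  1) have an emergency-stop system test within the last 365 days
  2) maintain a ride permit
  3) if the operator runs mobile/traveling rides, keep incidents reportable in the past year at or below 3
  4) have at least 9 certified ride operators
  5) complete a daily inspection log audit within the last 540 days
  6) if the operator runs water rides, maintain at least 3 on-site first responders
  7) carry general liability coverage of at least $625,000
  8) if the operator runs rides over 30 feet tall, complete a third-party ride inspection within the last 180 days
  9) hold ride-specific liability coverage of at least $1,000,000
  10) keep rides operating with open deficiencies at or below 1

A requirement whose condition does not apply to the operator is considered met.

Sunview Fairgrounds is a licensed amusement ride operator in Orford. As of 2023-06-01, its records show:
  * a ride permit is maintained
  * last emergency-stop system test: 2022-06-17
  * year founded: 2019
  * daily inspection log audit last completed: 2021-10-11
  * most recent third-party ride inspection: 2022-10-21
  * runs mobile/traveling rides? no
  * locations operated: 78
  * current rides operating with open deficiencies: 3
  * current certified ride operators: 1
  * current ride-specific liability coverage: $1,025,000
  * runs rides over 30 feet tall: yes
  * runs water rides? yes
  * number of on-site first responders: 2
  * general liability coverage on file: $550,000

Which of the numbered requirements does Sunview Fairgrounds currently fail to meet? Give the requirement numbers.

4, 5, 6, 7, 8, 10

1. emergency-stop system test 349 days ago vs limit 365 → met
2. ride permit present → met
3. condition 'runs mobile/traveling rides' does not hold → requirement n/a → met
4. certified ride operators 1 < 9 → not met
5. daily inspection log audit 598 days ago vs limit 540 → not met
6. condition 'runs water rides' holds; on-site first responders 2 < 3 → not met
7. general liability coverage $550,000 < $625,000 → not met
8. condition 'runs rides over 30 feet tall' holds; third-party ride inspection 223 days ago vs limit 180 → not met
9. ride-specific liability coverage $1,025,000 ≥ $1,000,000 → met
10. rides operating with open deficiencies 3 > 1 → not met
Not met: 4, 5, 6, 7, 8, 10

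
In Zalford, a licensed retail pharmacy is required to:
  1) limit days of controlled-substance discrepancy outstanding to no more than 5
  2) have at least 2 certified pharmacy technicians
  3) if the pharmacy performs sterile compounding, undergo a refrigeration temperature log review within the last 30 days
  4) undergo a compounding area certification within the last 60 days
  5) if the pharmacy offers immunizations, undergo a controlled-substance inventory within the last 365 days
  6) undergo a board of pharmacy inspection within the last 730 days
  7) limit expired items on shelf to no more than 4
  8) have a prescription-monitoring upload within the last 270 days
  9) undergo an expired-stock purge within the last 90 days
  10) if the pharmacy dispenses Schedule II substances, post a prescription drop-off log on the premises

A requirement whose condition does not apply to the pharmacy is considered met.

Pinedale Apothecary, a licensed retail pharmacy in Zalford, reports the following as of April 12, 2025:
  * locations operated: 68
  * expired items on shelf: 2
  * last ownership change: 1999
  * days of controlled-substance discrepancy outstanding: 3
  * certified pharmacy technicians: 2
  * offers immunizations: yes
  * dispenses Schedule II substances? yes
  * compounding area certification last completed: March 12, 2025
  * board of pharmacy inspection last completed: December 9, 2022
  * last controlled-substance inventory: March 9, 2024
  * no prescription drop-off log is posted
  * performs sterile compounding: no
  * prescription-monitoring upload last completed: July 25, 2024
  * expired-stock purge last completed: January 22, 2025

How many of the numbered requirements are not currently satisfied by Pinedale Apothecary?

3

1. days of controlled-substance discrepancy outstanding 3 ≤ 5 → met
2. certified pharmacy technicians 2 ≥ 2 → met
3. condition 'performs sterile compounding' does not hold → requirement n/a → met
4. compounding area certification 31 days ago vs limit 60 → met
5. condition 'offers immunizations' holds; controlled-substance inventory 399 days ago vs limit 365 → not met
6. board of pharmacy inspection 855 days ago vs limit 730 → not met
7. expired items on shelf 2 ≤ 4 → met
8. prescription-monitoring upload 261 days ago vs limit 270 → met
9. expired-stock purge 80 days ago vs limit 90 → met
10. condition 'dispenses Schedule II substances' holds; prescription drop-off log absent → not met
Not met: 3 of 10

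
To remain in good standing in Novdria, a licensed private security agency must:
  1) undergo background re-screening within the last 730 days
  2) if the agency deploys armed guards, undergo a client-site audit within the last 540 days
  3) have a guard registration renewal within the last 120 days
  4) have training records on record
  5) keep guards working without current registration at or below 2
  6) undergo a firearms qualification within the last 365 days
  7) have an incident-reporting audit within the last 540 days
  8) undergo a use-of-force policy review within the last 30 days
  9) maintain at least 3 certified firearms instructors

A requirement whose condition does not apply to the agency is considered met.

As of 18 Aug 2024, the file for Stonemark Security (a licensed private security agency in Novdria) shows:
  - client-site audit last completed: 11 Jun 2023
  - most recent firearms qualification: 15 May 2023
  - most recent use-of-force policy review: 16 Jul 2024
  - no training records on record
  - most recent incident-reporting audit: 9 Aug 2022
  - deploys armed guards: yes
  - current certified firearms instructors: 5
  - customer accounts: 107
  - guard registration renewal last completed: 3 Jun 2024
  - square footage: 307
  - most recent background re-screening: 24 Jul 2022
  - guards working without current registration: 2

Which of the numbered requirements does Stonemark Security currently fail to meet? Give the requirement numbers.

1. background re-screening 756 days ago vs limit 730 → not met
2. condition 'deploys armed guards' holds; client-site audit 434 days ago vs limit 540 → met
3. guard registration renewal 76 days ago vs limit 120 → met
4. training records absent → not met
5. guards working without current registration 2 ≤ 2 → met
6. firearms qualification 461 days ago vs limit 365 → not met
7. incident-reporting audit 740 days ago vs limit 540 → not met
8. use-of-force policy review 33 days ago vs limit 30 → not met
9. certified firearms instructors 5 ≥ 3 → met
Not met: 1, 4, 6, 7, 8

1, 4, 6, 7, 8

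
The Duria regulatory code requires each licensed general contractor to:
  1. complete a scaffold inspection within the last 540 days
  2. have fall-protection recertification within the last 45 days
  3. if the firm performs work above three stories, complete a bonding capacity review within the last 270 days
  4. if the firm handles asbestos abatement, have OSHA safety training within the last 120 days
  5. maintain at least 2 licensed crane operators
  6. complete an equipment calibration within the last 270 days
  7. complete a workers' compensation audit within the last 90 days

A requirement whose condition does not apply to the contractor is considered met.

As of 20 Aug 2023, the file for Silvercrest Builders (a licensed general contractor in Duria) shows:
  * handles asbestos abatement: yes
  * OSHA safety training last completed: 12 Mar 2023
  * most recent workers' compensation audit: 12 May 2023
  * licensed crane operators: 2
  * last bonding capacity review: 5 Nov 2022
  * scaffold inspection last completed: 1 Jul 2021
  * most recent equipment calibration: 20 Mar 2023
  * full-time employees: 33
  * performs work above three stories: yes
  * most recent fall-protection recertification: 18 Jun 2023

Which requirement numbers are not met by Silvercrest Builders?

1, 2, 3, 4, 7

1. scaffold inspection 780 days ago vs limit 540 → not met
2. fall-protection recertification 63 days ago vs limit 45 → not met
3. condition 'performs work above three stories' holds; bonding capacity review 288 days ago vs limit 270 → not met
4. condition 'handles asbestos abatement' holds; OSHA safety training 161 days ago vs limit 120 → not met
5. licensed crane operators 2 ≥ 2 → met
6. equipment calibration 153 days ago vs limit 270 → met
7. workers' compensation audit 100 days ago vs limit 90 → not met
Not met: 1, 2, 3, 4, 7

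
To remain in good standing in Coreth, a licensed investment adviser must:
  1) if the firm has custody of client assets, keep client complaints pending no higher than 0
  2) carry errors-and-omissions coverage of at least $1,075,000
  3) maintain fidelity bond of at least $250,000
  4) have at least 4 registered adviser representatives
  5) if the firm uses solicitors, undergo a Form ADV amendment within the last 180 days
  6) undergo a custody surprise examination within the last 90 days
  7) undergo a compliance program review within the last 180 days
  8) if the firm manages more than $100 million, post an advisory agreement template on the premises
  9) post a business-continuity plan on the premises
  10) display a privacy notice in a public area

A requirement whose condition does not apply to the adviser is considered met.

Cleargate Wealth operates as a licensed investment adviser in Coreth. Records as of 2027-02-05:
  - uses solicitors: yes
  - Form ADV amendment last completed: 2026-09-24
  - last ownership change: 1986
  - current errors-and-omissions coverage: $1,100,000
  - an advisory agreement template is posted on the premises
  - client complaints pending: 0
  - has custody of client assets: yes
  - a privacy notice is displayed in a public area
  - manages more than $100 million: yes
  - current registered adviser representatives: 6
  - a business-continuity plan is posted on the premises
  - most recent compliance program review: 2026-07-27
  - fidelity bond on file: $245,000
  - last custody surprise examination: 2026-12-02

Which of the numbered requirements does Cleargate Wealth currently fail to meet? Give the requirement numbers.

1. condition 'has custody of client assets' holds; client complaints pending 0 ≤ 0 → met
2. errors-and-omissions coverage $1,100,000 ≥ $1,075,000 → met
3. fidelity bond $245,000 < $250,000 → not met
4. registered adviser representatives 6 ≥ 4 → met
5. condition 'uses solicitors' holds; Form ADV amendment 134 days ago vs limit 180 → met
6. custody surprise examination 65 days ago vs limit 90 → met
7. compliance program review 193 days ago vs limit 180 → not met
8. condition 'manages more than $100 million' holds; advisory agreement template present → met
9. business-continuity plan present → met
10. privacy notice present → met
Not met: 3, 7

3, 7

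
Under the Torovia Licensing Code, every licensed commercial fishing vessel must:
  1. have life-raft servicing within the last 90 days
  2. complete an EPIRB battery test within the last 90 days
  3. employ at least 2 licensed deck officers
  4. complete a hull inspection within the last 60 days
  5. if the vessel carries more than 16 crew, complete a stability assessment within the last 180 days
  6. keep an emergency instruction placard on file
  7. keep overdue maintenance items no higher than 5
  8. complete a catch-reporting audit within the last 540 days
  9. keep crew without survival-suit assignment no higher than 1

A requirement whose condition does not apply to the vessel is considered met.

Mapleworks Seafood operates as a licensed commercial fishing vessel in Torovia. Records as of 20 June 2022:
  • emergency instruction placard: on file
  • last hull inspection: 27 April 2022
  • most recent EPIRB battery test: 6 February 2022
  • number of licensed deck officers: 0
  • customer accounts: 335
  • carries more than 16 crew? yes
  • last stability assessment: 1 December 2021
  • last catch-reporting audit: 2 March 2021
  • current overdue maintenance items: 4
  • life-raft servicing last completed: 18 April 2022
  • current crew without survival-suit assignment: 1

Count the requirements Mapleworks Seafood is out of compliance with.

3

1. life-raft servicing 63 days ago vs limit 90 → met
2. EPIRB battery test 134 days ago vs limit 90 → not met
3. licensed deck officers 0 < 2 → not met
4. hull inspection 54 days ago vs limit 60 → met
5. condition 'carries more than 16 crew' holds; stability assessment 201 days ago vs limit 180 → not met
6. emergency instruction placard present → met
7. overdue maintenance items 4 ≤ 5 → met
8. catch-reporting audit 475 days ago vs limit 540 → met
9. crew without survival-suit assignment 1 ≤ 1 → met
Not met: 3 of 9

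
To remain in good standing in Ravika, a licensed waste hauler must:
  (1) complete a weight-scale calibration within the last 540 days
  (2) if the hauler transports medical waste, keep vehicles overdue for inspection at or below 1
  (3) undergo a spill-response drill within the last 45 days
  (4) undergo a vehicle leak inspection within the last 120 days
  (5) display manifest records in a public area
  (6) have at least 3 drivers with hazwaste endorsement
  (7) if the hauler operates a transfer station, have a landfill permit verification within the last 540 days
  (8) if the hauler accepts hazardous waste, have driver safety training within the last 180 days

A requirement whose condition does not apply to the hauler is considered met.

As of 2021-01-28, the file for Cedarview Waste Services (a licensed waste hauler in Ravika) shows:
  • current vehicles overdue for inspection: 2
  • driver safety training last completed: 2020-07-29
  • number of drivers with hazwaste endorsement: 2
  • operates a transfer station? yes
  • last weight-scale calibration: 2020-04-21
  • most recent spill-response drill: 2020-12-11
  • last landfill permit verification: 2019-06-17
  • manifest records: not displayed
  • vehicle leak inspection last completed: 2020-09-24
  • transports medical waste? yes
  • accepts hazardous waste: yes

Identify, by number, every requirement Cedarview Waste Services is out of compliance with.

1. weight-scale calibration 282 days ago vs limit 540 → met
2. condition 'transports medical waste' holds; vehicles overdue for inspection 2 > 1 → not met
3. spill-response drill 48 days ago vs limit 45 → not met
4. vehicle leak inspection 126 days ago vs limit 120 → not met
5. manifest records absent → not met
6. drivers with hazwaste endorsement 2 < 3 → not met
7. condition 'operates a transfer station' holds; landfill permit verification 591 days ago vs limit 540 → not met
8. condition 'accepts hazardous waste' holds; driver safety training 183 days ago vs limit 180 → not met
Not met: 2, 3, 4, 5, 6, 7, 8

2, 3, 4, 5, 6, 7, 8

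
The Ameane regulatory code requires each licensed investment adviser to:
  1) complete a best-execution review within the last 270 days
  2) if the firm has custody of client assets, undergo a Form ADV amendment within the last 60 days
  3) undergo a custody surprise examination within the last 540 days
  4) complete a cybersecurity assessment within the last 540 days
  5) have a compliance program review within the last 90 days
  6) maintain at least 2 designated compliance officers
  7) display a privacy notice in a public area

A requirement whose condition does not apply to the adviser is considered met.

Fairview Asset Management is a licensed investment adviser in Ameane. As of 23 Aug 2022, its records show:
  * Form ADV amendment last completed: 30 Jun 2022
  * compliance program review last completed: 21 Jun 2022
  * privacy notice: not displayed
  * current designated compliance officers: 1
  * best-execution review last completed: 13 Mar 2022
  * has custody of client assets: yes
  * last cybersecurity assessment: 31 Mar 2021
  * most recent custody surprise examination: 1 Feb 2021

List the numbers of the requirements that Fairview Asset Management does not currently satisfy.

3, 6, 7

1. best-execution review 163 days ago vs limit 270 → met
2. condition 'has custody of client assets' holds; Form ADV amendment 54 days ago vs limit 60 → met
3. custody surprise examination 568 days ago vs limit 540 → not met
4. cybersecurity assessment 510 days ago vs limit 540 → met
5. compliance program review 63 days ago vs limit 90 → met
6. designated compliance officers 1 < 2 → not met
7. privacy notice absent → not met
Not met: 3, 6, 7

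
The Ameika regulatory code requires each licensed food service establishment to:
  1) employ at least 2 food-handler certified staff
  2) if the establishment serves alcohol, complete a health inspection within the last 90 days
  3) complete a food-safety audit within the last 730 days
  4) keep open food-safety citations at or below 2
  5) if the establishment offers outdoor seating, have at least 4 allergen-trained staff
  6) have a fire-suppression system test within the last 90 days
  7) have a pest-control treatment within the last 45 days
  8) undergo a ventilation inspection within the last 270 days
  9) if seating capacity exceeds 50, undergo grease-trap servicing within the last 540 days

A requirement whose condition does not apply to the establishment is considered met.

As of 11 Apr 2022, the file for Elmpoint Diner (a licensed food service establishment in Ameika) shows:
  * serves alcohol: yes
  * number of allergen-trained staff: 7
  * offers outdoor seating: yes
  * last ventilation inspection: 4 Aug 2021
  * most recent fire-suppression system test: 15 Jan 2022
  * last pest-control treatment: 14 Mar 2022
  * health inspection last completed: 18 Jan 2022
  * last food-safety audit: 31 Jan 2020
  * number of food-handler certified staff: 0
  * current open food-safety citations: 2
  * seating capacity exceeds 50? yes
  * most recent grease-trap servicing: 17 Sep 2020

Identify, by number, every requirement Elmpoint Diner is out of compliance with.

1. food-handler certified staff 0 < 2 → not met
2. condition 'serves alcohol' holds; health inspection 83 days ago vs limit 90 → met
3. food-safety audit 801 days ago vs limit 730 → not met
4. open food-safety citations 2 ≤ 2 → met
5. condition 'offers outdoor seating' holds; allergen-trained staff 7 ≥ 4 → met
6. fire-suppression system test 86 days ago vs limit 90 → met
7. pest-control treatment 28 days ago vs limit 45 → met
8. ventilation inspection 250 days ago vs limit 270 → met
9. condition 'seating capacity exceeds 50' holds; grease-trap servicing 571 days ago vs limit 540 → not met
Not met: 1, 3, 9

1, 3, 9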